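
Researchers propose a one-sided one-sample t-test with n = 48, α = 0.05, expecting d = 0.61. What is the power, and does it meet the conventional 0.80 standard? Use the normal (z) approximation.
Power ≈ 1.00; the study is adequately powered (power ≥ 0.80)

Power calculation (one-sample t-test, normal approximation):
z_β = d · √n - z_α
z_β = 0.61 · √48 - 1.645
z_β = 0.61 · 6.928 - 1.645
z_β = 2.581

Power = Φ(z_β) = Φ(2.581) ≈ 0.995

Effect size d = 0.61 is medium by Cohen's convention (0.2/0.5/0.8).

Threshold: power ≥ 0.80 is conventionally adequate.
Power ≈ 1.00 → the study is adequately powered (power ≥ 0.80).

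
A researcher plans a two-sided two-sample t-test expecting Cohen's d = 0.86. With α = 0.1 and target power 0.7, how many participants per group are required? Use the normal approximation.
n = 13 per group

Sample size formula (two-sample t-test, normal approximation):
n = 2 · ((z_{α/2} + z_β) / d)²

z_{α/2} = 1.645 (for α = 0.1, two-sided)
z_β = 0.524 (for power = 0.7)
d = 0.86

n = 2 · ((1.645 + 0.524) / 0.86)²
n = 2 · (2.522)²
n ≈ 12.72
Round up to the next whole number: n = 13 per group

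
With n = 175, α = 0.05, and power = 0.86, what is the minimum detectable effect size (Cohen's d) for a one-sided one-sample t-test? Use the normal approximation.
d ≈ 0.21

Minimum detectable effect (one-sample t-test, normal approximation):
d = (z_α + z_β) / √n
d = (1.645 + 1.080) / √175
d = 2.725 / 13.229
d ≈ 0.21

By Cohen's convention (0.2 small / 0.5 medium / 0.8 large): small effect.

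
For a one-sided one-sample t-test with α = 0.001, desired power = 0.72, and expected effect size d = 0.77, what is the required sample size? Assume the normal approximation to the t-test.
n = 23

Sample size formula (one-sample t-test, normal approximation):
n = ((z_α + z_β) / d)²

z_α = 3.090 (for α = 0.001, one-sided)
z_β = 0.583 (for power = 0.72)
d = 0.77

n = ((3.090 + 0.583) / 0.77)²
n = (4.770)²
n ≈ 22.75
Round up to the next whole number: n = 23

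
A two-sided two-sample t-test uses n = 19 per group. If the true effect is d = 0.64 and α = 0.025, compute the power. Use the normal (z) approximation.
Power ≈ 0.39

Power calculation (two-sample t-test, normal approximation):
z_β = d · √(n/2) - z_{α/2}
z_β = 0.64 · √(19/2) - 2.241
z_β = 0.64 · 3.082 - 2.241
z_β = -0.269

Power = Φ(z_β) = Φ(-0.269) ≈ 0.394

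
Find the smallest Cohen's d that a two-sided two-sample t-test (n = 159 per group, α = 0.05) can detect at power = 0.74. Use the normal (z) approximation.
d ≈ 0.29

Minimum detectable effect (two-sample t-test, normal approximation):
d = (z_{α/2} + z_β) / √(n/2)
d = (1.960 + 0.643) / √(159/2)
d = 2.603 / 8.916
d ≈ 0.29

By Cohen's convention (0.2 small / 0.5 medium / 0.8 large): small effect.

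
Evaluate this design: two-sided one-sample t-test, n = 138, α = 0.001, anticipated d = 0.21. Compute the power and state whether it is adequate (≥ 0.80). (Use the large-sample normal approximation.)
Power ≈ 0.21; the study is underpowered (power < 0.80)

Power calculation (one-sample t-test, normal approximation):
z_β = d · √n - z_{α/2}
z_β = 0.21 · √138 - 3.291
z_β = 0.21 · 11.747 - 3.291
z_β = -0.824

Power = Φ(z_β) = Φ(-0.824) ≈ 0.205

Effect size d = 0.21 is small by Cohen's convention (0.2/0.5/0.8).

Threshold: power ≥ 0.80 is conventionally adequate.
Power ≈ 0.21 → the study is underpowered (power < 0.80).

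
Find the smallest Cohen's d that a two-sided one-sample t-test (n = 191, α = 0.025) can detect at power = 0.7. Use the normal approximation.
d ≈ 0.20

Minimum detectable effect (one-sample t-test, normal approximation):
d = (z_{α/2} + z_β) / √n
d = (2.241 + 0.524) / √191
d = 2.766 / 13.820
d ≈ 0.20

By Cohen's convention (0.2 small / 0.5 medium / 0.8 large): small effect.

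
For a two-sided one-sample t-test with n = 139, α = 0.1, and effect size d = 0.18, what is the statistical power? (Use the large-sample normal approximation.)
Power ≈ 0.68

Power calculation (one-sample t-test, normal approximation):
z_β = d · √n - z_{α/2}
z_β = 0.18 · √139 - 1.645
z_β = 0.18 · 11.790 - 1.645
z_β = 0.477

Power = Φ(z_β) = Φ(0.477) ≈ 0.683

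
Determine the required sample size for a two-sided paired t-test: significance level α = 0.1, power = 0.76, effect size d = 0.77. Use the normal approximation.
n = 10 pairs

Sample size formula (paired t-test, normal approximation):
n = ((z_{α/2} + z_β) / d)²

z_{α/2} = 1.645 (for α = 0.1, two-sided)
z_β = 0.706 (for power = 0.76)
d = 0.77

n = ((1.645 + 0.706) / 0.77)²
n = (3.053)²
n ≈ 9.32
Round up to the next whole number: n = 10 pairs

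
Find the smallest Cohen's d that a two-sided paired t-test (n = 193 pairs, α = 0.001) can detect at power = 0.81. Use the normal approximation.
d ≈ 0.30

Minimum detectable effect (paired t-test, normal approximation):
d = (z_{α/2} + z_β) / √n
d = (3.291 + 0.878) / √193
d = 4.168 / 13.892
d ≈ 0.30

By Cohen's convention (0.2 small / 0.5 medium / 0.8 large): small effect.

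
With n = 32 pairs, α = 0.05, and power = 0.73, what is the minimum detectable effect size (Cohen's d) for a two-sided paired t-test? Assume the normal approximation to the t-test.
d ≈ 0.45

Minimum detectable effect (paired t-test, normal approximation):
d = (z_{α/2} + z_β) / √n
d = (1.960 + 0.613) / √32
d = 2.573 / 5.657
d ≈ 0.45

By Cohen's convention (0.2 small / 0.5 medium / 0.8 large): small effect.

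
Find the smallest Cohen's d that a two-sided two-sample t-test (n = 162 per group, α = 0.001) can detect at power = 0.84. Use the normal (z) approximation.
d ≈ 0.48

Minimum detectable effect (two-sample t-test, normal approximation):
d = (z_{α/2} + z_β) / √(n/2)
d = (3.291 + 0.994) / √(162/2)
d = 4.285 / 9.000
d ≈ 0.48

By Cohen's convention (0.2 small / 0.5 medium / 0.8 large): small effect.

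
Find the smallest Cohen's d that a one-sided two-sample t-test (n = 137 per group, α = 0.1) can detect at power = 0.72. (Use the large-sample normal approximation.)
d ≈ 0.23

Minimum detectable effect (two-sample t-test, normal approximation):
d = (z_α + z_β) / √(n/2)
d = (1.282 + 0.583) / √(137/2)
d = 1.864 / 8.276
d ≈ 0.23

By Cohen's convention (0.2 small / 0.5 medium / 0.8 large): small effect.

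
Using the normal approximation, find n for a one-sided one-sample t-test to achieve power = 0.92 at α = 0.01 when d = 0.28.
n = 178

Sample size formula (one-sample t-test, normal approximation):
n = ((z_α + z_β) / d)²

z_α = 2.326 (for α = 0.01, one-sided)
z_β = 1.405 (for power = 0.92)
d = 0.28

n = ((2.326 + 1.405) / 0.28)²
n = (13.325)²
n ≈ 177.56
Round up to the next whole number: n = 178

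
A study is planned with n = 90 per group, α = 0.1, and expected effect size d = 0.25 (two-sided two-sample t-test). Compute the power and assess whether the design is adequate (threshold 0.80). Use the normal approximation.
Power ≈ 0.51; the study is underpowered (power < 0.80)

Power calculation (two-sample t-test, normal approximation):
z_β = d · √(n/2) - z_{α/2}
z_β = 0.25 · √(90/2) - 1.645
z_β = 0.25 · 6.708 - 1.645
z_β = 0.032

Power = Φ(z_β) = Φ(0.032) ≈ 0.513

Effect size d = 0.25 is small by Cohen's convention (0.2/0.5/0.8).

Threshold: power ≥ 0.80 is conventionally adequate.
Power ≈ 0.51 → the study is underpowered (power < 0.80).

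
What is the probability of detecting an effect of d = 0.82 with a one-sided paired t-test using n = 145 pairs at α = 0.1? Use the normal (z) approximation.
Power ≈ 1.00

Power calculation (paired t-test, normal approximation):
z_β = d · √n - z_α
z_β = 0.82 · √145 - 1.282
z_β = 0.82 · 12.042 - 1.282
z_β = 8.593

Power = Φ(z_β) = Φ(8.593) ≈ 1.000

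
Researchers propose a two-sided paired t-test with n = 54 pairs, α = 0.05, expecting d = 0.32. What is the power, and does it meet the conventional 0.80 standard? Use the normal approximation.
Power ≈ 0.65; the study is underpowered (power < 0.80)

Power calculation (paired t-test, normal approximation):
z_β = d · √n - z_{α/2}
z_β = 0.32 · √54 - 1.960
z_β = 0.32 · 7.348 - 1.960
z_β = 0.392

Power = Φ(z_β) = Φ(0.392) ≈ 0.652

Effect size d = 0.32 is small by Cohen's convention (0.2/0.5/0.8).

Threshold: power ≥ 0.80 is conventionally adequate.
Power ≈ 0.65 → the study is underpowered (power < 0.80).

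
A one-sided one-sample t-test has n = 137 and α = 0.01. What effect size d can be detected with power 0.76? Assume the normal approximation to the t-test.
d ≈ 0.26

Minimum detectable effect (one-sample t-test, normal approximation):
d = (z_α + z_β) / √n
d = (2.326 + 0.706) / √137
d = 3.033 / 11.705
d ≈ 0.26

By Cohen's convention (0.2 small / 0.5 medium / 0.8 large): small effect.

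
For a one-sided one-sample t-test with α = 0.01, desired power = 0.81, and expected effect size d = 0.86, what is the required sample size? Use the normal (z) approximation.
n = 14

Sample size formula (one-sample t-test, normal approximation):
n = ((z_α + z_β) / d)²

z_α = 2.326 (for α = 0.01, one-sided)
z_β = 0.878 (for power = 0.81)
d = 0.86

n = ((2.326 + 0.878) / 0.86)²
n = (3.726)²
n ≈ 13.88
Round up to the next whole number: n = 14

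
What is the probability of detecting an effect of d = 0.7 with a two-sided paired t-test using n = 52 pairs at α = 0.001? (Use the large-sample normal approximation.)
Power ≈ 0.96

Power calculation (paired t-test, normal approximation):
z_β = d · √n - z_{α/2}
z_β = 0.7 · √52 - 3.291
z_β = 0.7 · 7.211 - 3.291
z_β = 1.757

Power = Φ(z_β) = Φ(1.757) ≈ 0.961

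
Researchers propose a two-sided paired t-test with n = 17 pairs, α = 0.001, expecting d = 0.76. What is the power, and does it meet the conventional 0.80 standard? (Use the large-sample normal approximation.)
Power ≈ 0.44; the study is underpowered (power < 0.80)

Power calculation (paired t-test, normal approximation):
z_β = d · √n - z_{α/2}
z_β = 0.76 · √17 - 3.291
z_β = 0.76 · 4.123 - 3.291
z_β = -0.157

Power = Φ(z_β) = Φ(-0.157) ≈ 0.438

Effect size d = 0.76 is medium by Cohen's convention (0.2/0.5/0.8).

Threshold: power ≥ 0.80 is conventionally adequate.
Power ≈ 0.44 → the study is underpowered (power < 0.80).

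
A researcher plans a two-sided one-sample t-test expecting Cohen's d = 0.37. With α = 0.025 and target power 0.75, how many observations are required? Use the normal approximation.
n = 63

Sample size formula (one-sample t-test, normal approximation):
n = ((z_{α/2} + z_β) / d)²

z_{α/2} = 2.241 (for α = 0.025, two-sided)
z_β = 0.674 (for power = 0.75)
d = 0.37

n = ((2.241 + 0.674) / 0.37)²
n = (7.878)²
n ≈ 62.06
Round up to the next whole number: n = 63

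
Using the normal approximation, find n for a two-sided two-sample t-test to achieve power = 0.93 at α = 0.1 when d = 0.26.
n = 289 per group

Sample size formula (two-sample t-test, normal approximation):
n = 2 · ((z_{α/2} + z_β) / d)²

z_{α/2} = 1.645 (for α = 0.1, two-sided)
z_β = 1.476 (for power = 0.93)
d = 0.26

n = 2 · ((1.645 + 1.476) / 0.26)²
n = 2 · (12.004)²
n ≈ 288.19
Round up to the next whole number: n = 289 per group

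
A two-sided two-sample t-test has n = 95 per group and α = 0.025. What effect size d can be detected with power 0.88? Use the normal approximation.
d ≈ 0.50

Minimum detectable effect (two-sample t-test, normal approximation):
d = (z_{α/2} + z_β) / √(n/2)
d = (2.241 + 1.175) / √(95/2)
d = 3.416 / 6.892
d ≈ 0.50

By Cohen's convention (0.2 small / 0.5 medium / 0.8 large): medium effect.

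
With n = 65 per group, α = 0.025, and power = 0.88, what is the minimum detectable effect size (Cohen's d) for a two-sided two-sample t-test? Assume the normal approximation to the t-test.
d ≈ 0.60

Minimum detectable effect (two-sample t-test, normal approximation):
d = (z_{α/2} + z_β) / √(n/2)
d = (2.241 + 1.175) / √(65/2)
d = 3.416 / 5.701
d ≈ 0.60

By Cohen's convention (0.2 small / 0.5 medium / 0.8 large): medium effect.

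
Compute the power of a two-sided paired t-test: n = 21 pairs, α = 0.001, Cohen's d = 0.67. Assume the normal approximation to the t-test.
Power ≈ 0.41

Power calculation (paired t-test, normal approximation):
z_β = d · √n - z_{α/2}
z_β = 0.67 · √21 - 3.291
z_β = 0.67 · 4.583 - 3.291
z_β = -0.220

Power = Φ(z_β) = Φ(-0.220) ≈ 0.413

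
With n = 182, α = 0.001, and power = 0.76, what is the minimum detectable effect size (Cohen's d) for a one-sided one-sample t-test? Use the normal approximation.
d ≈ 0.28

Minimum detectable effect (one-sample t-test, normal approximation):
d = (z_α + z_β) / √n
d = (3.090 + 0.706) / √182
d = 3.797 / 13.491
d ≈ 0.28

By Cohen's convention (0.2 small / 0.5 medium / 0.8 large): small effect.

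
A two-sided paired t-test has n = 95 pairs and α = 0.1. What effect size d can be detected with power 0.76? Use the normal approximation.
d ≈ 0.24

Minimum detectable effect (paired t-test, normal approximation):
d = (z_{α/2} + z_β) / √n
d = (1.645 + 0.706) / √95
d = 2.351 / 9.747
d ≈ 0.24

By Cohen's convention (0.2 small / 0.5 medium / 0.8 large): small effect.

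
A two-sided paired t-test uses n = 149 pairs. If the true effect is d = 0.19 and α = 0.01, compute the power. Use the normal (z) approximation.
Power ≈ 0.40

Power calculation (paired t-test, normal approximation):
z_β = d · √n - z_{α/2}
z_β = 0.19 · √149 - 2.576
z_β = 0.19 · 12.207 - 2.576
z_β = -0.257

Power = Φ(z_β) = Φ(-0.257) ≈ 0.399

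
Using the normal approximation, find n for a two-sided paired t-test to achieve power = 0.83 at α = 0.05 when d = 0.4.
n = 54 pairs

Sample size formula (paired t-test, normal approximation):
n = ((z_{α/2} + z_β) / d)²

z_{α/2} = 1.960 (for α = 0.05, two-sided)
z_β = 0.954 (for power = 0.83)
d = 0.4

n = ((1.960 + 0.954) / 0.4)²
n = (7.285)²
n ≈ 53.07
Round up to the next whole number: n = 54 pairs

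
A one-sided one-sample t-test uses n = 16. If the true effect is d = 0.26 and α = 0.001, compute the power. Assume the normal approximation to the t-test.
Power ≈ 0.02

Power calculation (one-sample t-test, normal approximation):
z_β = d · √n - z_α
z_β = 0.26 · √16 - 3.090
z_β = 0.26 · 4.000 - 3.090
z_β = -2.050

Power = Φ(z_β) = Φ(-2.050) ≈ 0.020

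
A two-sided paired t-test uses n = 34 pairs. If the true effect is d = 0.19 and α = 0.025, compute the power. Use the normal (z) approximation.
Power ≈ 0.13

Power calculation (paired t-test, normal approximation):
z_β = d · √n - z_{α/2}
z_β = 0.19 · √34 - 2.241
z_β = 0.19 · 5.831 - 2.241
z_β = -1.134

Power = Φ(z_β) = Φ(-1.134) ≈ 0.128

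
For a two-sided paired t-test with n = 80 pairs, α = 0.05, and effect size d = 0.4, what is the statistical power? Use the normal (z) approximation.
Power ≈ 0.95

Power calculation (paired t-test, normal approximation):
z_β = d · √n - z_{α/2}
z_β = 0.4 · √80 - 1.960
z_β = 0.4 · 8.944 - 1.960
z_β = 1.618

Power = Φ(z_β) = Φ(1.618) ≈ 0.947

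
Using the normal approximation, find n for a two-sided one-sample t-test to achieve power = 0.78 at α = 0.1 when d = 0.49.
n = 25

Sample size formula (one-sample t-test, normal approximation):
n = ((z_{α/2} + z_β) / d)²

z_{α/2} = 1.645 (for α = 0.1, two-sided)
z_β = 0.772 (for power = 0.78)
d = 0.49

n = ((1.645 + 0.772) / 0.49)²
n = (4.933)²
n ≈ 24.33
Round up to the next whole number: n = 25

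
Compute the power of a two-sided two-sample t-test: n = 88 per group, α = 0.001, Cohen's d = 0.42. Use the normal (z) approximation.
Power ≈ 0.31

Power calculation (two-sample t-test, normal approximation):
z_β = d · √(n/2) - z_{α/2}
z_β = 0.42 · √(88/2) - 3.291
z_β = 0.42 · 6.633 - 3.291
z_β = -0.505

Power = Φ(z_β) = Φ(-0.505) ≈ 0.307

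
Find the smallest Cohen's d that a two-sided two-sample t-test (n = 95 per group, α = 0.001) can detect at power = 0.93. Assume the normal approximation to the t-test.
d ≈ 0.69

Minimum detectable effect (two-sample t-test, normal approximation):
d = (z_{α/2} + z_β) / √(n/2)
d = (3.291 + 1.476) / √(95/2)
d = 4.766 / 6.892
d ≈ 0.69

By Cohen's convention (0.2 small / 0.5 medium / 0.8 large): medium effect.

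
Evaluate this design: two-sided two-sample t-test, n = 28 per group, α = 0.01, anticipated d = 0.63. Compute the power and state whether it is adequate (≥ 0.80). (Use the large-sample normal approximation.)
Power ≈ 0.41; the study is underpowered (power < 0.80)

Power calculation (two-sample t-test, normal approximation):
z_β = d · √(n/2) - z_{α/2}
z_β = 0.63 · √(28/2) - 2.576
z_β = 0.63 · 3.742 - 2.576
z_β = -0.219

Power = Φ(z_β) = Φ(-0.219) ≈ 0.413

Effect size d = 0.63 is medium by Cohen's convention (0.2/0.5/0.8).

Threshold: power ≥ 0.80 is conventionally adequate.
Power ≈ 0.41 → the study is underpowered (power < 0.80).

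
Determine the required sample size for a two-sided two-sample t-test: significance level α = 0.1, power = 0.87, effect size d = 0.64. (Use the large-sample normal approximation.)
n = 38 per group

Sample size formula (two-sample t-test, normal approximation):
n = 2 · ((z_{α/2} + z_β) / d)²

z_{α/2} = 1.645 (for α = 0.1, two-sided)
z_β = 1.126 (for power = 0.87)
d = 0.64

n = 2 · ((1.645 + 1.126) / 0.64)²
n = 2 · (4.330)²
n ≈ 37.50
Round up to the next whole number: n = 38 per group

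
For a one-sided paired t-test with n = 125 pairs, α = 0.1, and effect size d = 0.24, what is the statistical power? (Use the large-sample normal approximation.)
Power ≈ 0.92

Power calculation (paired t-test, normal approximation):
z_β = d · √n - z_α
z_β = 0.24 · √125 - 1.282
z_β = 0.24 · 11.180 - 1.282
z_β = 1.402

Power = Φ(z_β) = Φ(1.402) ≈ 0.920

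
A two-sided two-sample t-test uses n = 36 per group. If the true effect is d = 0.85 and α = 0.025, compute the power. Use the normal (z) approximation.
Power ≈ 0.91

Power calculation (two-sample t-test, normal approximation):
z_β = d · √(n/2) - z_{α/2}
z_β = 0.85 · √(36/2) - 2.241
z_β = 0.85 · 4.243 - 2.241
z_β = 1.365

Power = Φ(z_β) = Φ(1.365) ≈ 0.914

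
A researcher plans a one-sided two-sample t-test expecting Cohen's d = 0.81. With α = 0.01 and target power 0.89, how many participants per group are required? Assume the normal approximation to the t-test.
n = 39 per group

Sample size formula (two-sample t-test, normal approximation):
n = 2 · ((z_α + z_β) / d)²

z_α = 2.326 (for α = 0.01, one-sided)
z_β = 1.227 (for power = 0.89)
d = 0.81

n = 2 · ((2.326 + 1.227) / 0.81)²
n = 2 · (4.386)²
n ≈ 38.47
Round up to the next whole number: n = 39 per group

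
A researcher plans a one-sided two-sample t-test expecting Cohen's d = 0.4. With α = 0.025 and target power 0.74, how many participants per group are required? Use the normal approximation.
n = 85 per group

Sample size formula (two-sample t-test, normal approximation):
n = 2 · ((z_α + z_β) / d)²

z_α = 1.960 (for α = 0.025, one-sided)
z_β = 0.643 (for power = 0.74)
d = 0.4

n = 2 · ((1.960 + 0.643) / 0.4)²
n = 2 · (6.508)²
n ≈ 84.71
Round up to the next whole number: n = 85 per group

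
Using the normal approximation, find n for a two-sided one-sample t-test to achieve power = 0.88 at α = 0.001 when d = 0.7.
n = 41

Sample size formula (one-sample t-test, normal approximation):
n = ((z_{α/2} + z_β) / d)²

z_{α/2} = 3.291 (for α = 0.001, two-sided)
z_β = 1.175 (for power = 0.88)
d = 0.7

n = ((3.291 + 1.175) / 0.7)²
n = (6.380)²
n ≈ 40.70
Round up to the next whole number: n = 41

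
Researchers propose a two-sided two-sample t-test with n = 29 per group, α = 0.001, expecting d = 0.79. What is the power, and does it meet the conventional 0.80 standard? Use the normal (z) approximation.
Power ≈ 0.39; the study is underpowered (power < 0.80)

Power calculation (two-sample t-test, normal approximation):
z_β = d · √(n/2) - z_{α/2}
z_β = 0.79 · √(29/2) - 3.291
z_β = 0.79 · 3.808 - 3.291
z_β = -0.282

Power = Φ(z_β) = Φ(-0.282) ≈ 0.389

Effect size d = 0.79 is medium by Cohen's convention (0.2/0.5/0.8).

Threshold: power ≥ 0.80 is conventionally adequate.
Power ≈ 0.39 → the study is underpowered (power < 0.80).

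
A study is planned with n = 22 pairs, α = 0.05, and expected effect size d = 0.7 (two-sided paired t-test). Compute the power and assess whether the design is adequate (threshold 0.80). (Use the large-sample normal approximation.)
Power ≈ 0.91; the study is adequately powered (power ≥ 0.80)

Power calculation (paired t-test, normal approximation):
z_β = d · √n - z_{α/2}
z_β = 0.7 · √22 - 1.960
z_β = 0.7 · 4.690 - 1.960
z_β = 1.323

Power = Φ(z_β) = Φ(1.323) ≈ 0.907

Effect size d = 0.7 is medium by Cohen's convention (0.2/0.5/0.8).

Threshold: power ≥ 0.80 is conventionally adequate.
Power ≈ 0.91 → the study is adequately powered (power ≥ 0.80).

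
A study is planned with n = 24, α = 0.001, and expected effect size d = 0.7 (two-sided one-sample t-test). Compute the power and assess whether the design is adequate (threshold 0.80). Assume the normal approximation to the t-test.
Power ≈ 0.56; the study is underpowered (power < 0.80)

Power calculation (one-sample t-test, normal approximation):
z_β = d · √n - z_{α/2}
z_β = 0.7 · √24 - 3.291
z_β = 0.7 · 4.899 - 3.291
z_β = 0.139

Power = Φ(z_β) = Φ(0.139) ≈ 0.555

Effect size d = 0.7 is medium by Cohen's convention (0.2/0.5/0.8).

Threshold: power ≥ 0.80 is conventionally adequate.
Power ≈ 0.56 → the study is underpowered (power < 0.80).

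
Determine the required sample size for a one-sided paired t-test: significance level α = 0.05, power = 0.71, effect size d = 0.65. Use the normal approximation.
n = 12 pairs

Sample size formula (paired t-test, normal approximation):
n = ((z_α + z_β) / d)²

z_α = 1.645 (for α = 0.05, one-sided)
z_β = 0.553 (for power = 0.71)
d = 0.65

n = ((1.645 + 0.553) / 0.65)²
n = (3.382)²
n ≈ 11.44
Round up to the next whole number: n = 12 pairs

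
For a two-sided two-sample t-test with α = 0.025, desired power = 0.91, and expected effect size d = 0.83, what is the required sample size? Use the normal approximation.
n = 38 per group

Sample size formula (two-sample t-test, normal approximation):
n = 2 · ((z_{α/2} + z_β) / d)²

z_{α/2} = 2.241 (for α = 0.025, two-sided)
z_β = 1.341 (for power = 0.91)
d = 0.83

n = 2 · ((2.241 + 1.341) / 0.83)²
n = 2 · (4.316)²
n ≈ 37.26
Round up to the next whole number: n = 38 per group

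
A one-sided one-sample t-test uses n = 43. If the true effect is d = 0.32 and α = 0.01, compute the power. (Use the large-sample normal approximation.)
Power ≈ 0.41

Power calculation (one-sample t-test, normal approximation):
z_β = d · √n - z_α
z_β = 0.32 · √43 - 2.326
z_β = 0.32 · 6.557 - 2.326
z_β = -0.228

Power = Φ(z_β) = Φ(-0.228) ≈ 0.410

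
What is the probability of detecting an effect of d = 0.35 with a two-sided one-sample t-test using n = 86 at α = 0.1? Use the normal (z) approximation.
Power ≈ 0.95

Power calculation (one-sample t-test, normal approximation):
z_β = d · √n - z_{α/2}
z_β = 0.35 · √86 - 1.645
z_β = 0.35 · 9.274 - 1.645
z_β = 1.601

Power = Φ(z_β) = Φ(1.601) ≈ 0.945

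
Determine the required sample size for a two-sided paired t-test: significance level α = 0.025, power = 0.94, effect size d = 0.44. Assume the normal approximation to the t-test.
n = 75 pairs

Sample size formula (paired t-test, normal approximation):
n = ((z_{α/2} + z_β) / d)²

z_{α/2} = 2.241 (for α = 0.025, two-sided)
z_β = 1.555 (for power = 0.94)
d = 0.44

n = ((2.241 + 1.555) / 0.44)²
n = (8.627)²
n ≈ 74.43
Round up to the next whole number: n = 75 pairs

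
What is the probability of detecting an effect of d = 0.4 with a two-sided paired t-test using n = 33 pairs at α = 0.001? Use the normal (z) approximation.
Power ≈ 0.16

Power calculation (paired t-test, normal approximation):
z_β = d · √n - z_{α/2}
z_β = 0.4 · √33 - 3.291
z_β = 0.4 · 5.745 - 3.291
z_β = -0.993

Power = Φ(z_β) = Φ(-0.993) ≈ 0.160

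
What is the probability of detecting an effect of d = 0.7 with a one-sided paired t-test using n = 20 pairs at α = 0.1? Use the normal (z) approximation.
Power ≈ 0.97

Power calculation (paired t-test, normal approximation):
z_β = d · √n - z_α
z_β = 0.7 · √20 - 1.282
z_β = 0.7 · 4.472 - 1.282
z_β = 1.849

Power = Φ(z_β) = Φ(1.849) ≈ 0.968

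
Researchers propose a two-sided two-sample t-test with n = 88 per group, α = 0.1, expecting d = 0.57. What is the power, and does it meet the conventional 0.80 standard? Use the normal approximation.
Power ≈ 0.98; the study is adequately powered (power ≥ 0.80)

Power calculation (two-sample t-test, normal approximation):
z_β = d · √(n/2) - z_{α/2}
z_β = 0.57 · √(88/2) - 1.645
z_β = 0.57 · 6.633 - 1.645
z_β = 2.136

Power = Φ(z_β) = Φ(2.136) ≈ 0.984

Effect size d = 0.57 is medium by Cohen's convention (0.2/0.5/0.8).

Threshold: power ≥ 0.80 is conventionally adequate.
Power ≈ 0.98 → the study is adequately powered (power ≥ 0.80).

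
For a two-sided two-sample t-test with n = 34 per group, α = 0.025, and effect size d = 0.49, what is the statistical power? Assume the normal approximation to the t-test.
Power ≈ 0.41

Power calculation (two-sample t-test, normal approximation):
z_β = d · √(n/2) - z_{α/2}
z_β = 0.49 · √(34/2) - 2.241
z_β = 0.49 · 4.123 - 2.241
z_β = -0.221

Power = Φ(z_β) = Φ(-0.221) ≈ 0.413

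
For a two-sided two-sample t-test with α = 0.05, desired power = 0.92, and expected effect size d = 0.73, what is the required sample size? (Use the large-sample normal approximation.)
n = 43 per group

Sample size formula (two-sample t-test, normal approximation):
n = 2 · ((z_{α/2} + z_β) / d)²

z_{α/2} = 1.960 (for α = 0.05, two-sided)
z_β = 1.405 (for power = 0.92)
d = 0.73

n = 2 · ((1.960 + 1.405) / 0.73)²
n = 2 · (4.610)²
n ≈ 42.50
Round up to the next whole number: n = 43 per group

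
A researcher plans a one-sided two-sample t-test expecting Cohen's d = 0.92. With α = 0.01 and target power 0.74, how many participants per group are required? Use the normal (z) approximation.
n = 21 per group

Sample size formula (two-sample t-test, normal approximation):
n = 2 · ((z_α + z_β) / d)²

z_α = 2.326 (for α = 0.01, one-sided)
z_β = 0.643 (for power = 0.74)
d = 0.92

n = 2 · ((2.326 + 0.643) / 0.92)²
n = 2 · (3.227)²
n ≈ 20.83
Round up to the next whole number: n = 21 per group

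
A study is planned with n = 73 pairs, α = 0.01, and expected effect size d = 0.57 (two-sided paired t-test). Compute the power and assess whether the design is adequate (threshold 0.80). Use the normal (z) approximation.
Power ≈ 0.99; the study is adequately powered (power ≥ 0.80)

Power calculation (paired t-test, normal approximation):
z_β = d · √n - z_{α/2}
z_β = 0.57 · √73 - 2.576
z_β = 0.57 · 8.544 - 2.576
z_β = 2.294

Power = Φ(z_β) = Φ(2.294) ≈ 0.989

Effect size d = 0.57 is medium by Cohen's convention (0.2/0.5/0.8).

Threshold: power ≥ 0.80 is conventionally adequate.
Power ≈ 0.99 → the study is adequately powered (power ≥ 0.80).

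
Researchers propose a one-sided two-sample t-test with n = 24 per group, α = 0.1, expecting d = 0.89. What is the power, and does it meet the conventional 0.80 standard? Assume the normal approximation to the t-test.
Power ≈ 0.96; the study is adequately powered (power ≥ 0.80)

Power calculation (two-sample t-test, normal approximation):
z_β = d · √(n/2) - z_α
z_β = 0.89 · √(24/2) - 1.282
z_β = 0.89 · 3.464 - 1.282
z_β = 1.801

Power = Φ(z_β) = Φ(1.801) ≈ 0.964

Effect size d = 0.89 is large by Cohen's convention (0.2/0.5/0.8).

Threshold: power ≥ 0.80 is conventionally adequate.
Power ≈ 0.96 → the study is adequately powered (power ≥ 0.80).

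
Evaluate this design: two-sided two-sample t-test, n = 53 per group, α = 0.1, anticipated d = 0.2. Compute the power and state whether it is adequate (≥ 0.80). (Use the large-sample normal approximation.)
Power ≈ 0.27; the study is underpowered (power < 0.80)

Power calculation (two-sample t-test, normal approximation):
z_β = d · √(n/2) - z_{α/2}
z_β = 0.2 · √(53/2) - 1.645
z_β = 0.2 · 5.148 - 1.645
z_β = -0.615

Power = Φ(z_β) = Φ(-0.615) ≈ 0.269

Effect size d = 0.2 is small by Cohen's convention (0.2/0.5/0.8).

Threshold: power ≥ 0.80 is conventionally adequate.
Power ≈ 0.27 → the study is underpowered (power < 0.80).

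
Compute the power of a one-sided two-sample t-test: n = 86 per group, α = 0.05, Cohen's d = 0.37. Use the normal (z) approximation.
Power ≈ 0.78

Power calculation (two-sample t-test, normal approximation):
z_β = d · √(n/2) - z_α
z_β = 0.37 · √(86/2) - 1.645
z_β = 0.37 · 6.557 - 1.645
z_β = 0.781

Power = Φ(z_β) = Φ(0.781) ≈ 0.783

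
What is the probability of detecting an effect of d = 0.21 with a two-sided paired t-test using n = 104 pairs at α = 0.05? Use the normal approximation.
Power ≈ 0.57

Power calculation (paired t-test, normal approximation):
z_β = d · √n - z_{α/2}
z_β = 0.21 · √104 - 1.960
z_β = 0.21 · 10.198 - 1.960
z_β = 0.182

Power = Φ(z_β) = Φ(0.182) ≈ 0.572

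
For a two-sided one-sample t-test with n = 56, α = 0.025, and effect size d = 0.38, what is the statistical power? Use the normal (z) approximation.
Power ≈ 0.73

Power calculation (one-sample t-test, normal approximation):
z_β = d · √n - z_{α/2}
z_β = 0.38 · √56 - 2.241
z_β = 0.38 · 7.483 - 2.241
z_β = 0.602

Power = Φ(z_β) = Φ(0.602) ≈ 0.726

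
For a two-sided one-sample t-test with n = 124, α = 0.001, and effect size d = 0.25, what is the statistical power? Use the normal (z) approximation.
Power ≈ 0.31

Power calculation (one-sample t-test, normal approximation):
z_β = d · √n - z_{α/2}
z_β = 0.25 · √124 - 3.291
z_β = 0.25 · 11.136 - 3.291
z_β = -0.507

Power = Φ(z_β) = Φ(-0.507) ≈ 0.306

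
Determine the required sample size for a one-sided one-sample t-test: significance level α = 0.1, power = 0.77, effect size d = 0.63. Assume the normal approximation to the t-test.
n = 11

Sample size formula (one-sample t-test, normal approximation):
n = ((z_α + z_β) / d)²

z_α = 1.282 (for α = 0.1, one-sided)
z_β = 0.739 (for power = 0.77)
d = 0.63

n = ((1.282 + 0.739) / 0.63)²
n = (3.208)²
n ≈ 10.29
Round up to the next whole number: n = 11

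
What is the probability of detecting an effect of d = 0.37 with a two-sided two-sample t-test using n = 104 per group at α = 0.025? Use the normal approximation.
Power ≈ 0.67

Power calculation (two-sample t-test, normal approximation):
z_β = d · √(n/2) - z_{α/2}
z_β = 0.37 · √(104/2) - 2.241
z_β = 0.37 · 7.211 - 2.241
z_β = 0.427

Power = Φ(z_β) = Φ(0.427) ≈ 0.665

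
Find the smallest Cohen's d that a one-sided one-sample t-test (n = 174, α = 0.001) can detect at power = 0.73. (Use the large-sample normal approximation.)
d ≈ 0.28

Minimum detectable effect (one-sample t-test, normal approximation):
d = (z_α + z_β) / √n
d = (3.090 + 0.613) / √174
d = 3.703 / 13.191
d ≈ 0.28

By Cohen's convention (0.2 small / 0.5 medium / 0.8 large): small effect.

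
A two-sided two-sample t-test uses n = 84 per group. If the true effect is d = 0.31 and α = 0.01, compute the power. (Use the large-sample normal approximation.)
Power ≈ 0.29

Power calculation (two-sample t-test, normal approximation):
z_β = d · √(n/2) - z_{α/2}
z_β = 0.31 · √(84/2) - 2.576
z_β = 0.31 · 6.481 - 2.576
z_β = -0.567

Power = Φ(z_β) = Φ(-0.567) ≈ 0.285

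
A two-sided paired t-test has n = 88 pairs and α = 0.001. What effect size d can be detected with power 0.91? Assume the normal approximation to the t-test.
d ≈ 0.49

Minimum detectable effect (paired t-test, normal approximation):
d = (z_{α/2} + z_β) / √n
d = (3.291 + 1.341) / √88
d = 4.631 / 9.381
d ≈ 0.49

By Cohen's convention (0.2 small / 0.5 medium / 0.8 large): small effect.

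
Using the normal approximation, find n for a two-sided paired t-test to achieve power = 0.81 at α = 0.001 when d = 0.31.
n = 181 pairs

Sample size formula (paired t-test, normal approximation):
n = ((z_{α/2} + z_β) / d)²

z_{α/2} = 3.291 (for α = 0.001, two-sided)
z_β = 0.878 (for power = 0.81)
d = 0.31

n = ((3.291 + 0.878) / 0.31)²
n = (13.448)²
n ≈ 180.85
Round up to the next whole number: n = 181 pairs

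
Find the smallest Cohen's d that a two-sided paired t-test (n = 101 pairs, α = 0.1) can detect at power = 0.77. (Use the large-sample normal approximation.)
d ≈ 0.24

Minimum detectable effect (paired t-test, normal approximation):
d = (z_{α/2} + z_β) / √n
d = (1.645 + 0.739) / √101
d = 2.384 / 10.050
d ≈ 0.24

By Cohen's convention (0.2 small / 0.5 medium / 0.8 large): small effect.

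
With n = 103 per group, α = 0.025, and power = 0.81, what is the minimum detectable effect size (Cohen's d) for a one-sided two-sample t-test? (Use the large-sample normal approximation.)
d ≈ 0.40

Minimum detectable effect (two-sample t-test, normal approximation):
d = (z_α + z_β) / √(n/2)
d = (1.960 + 0.878) / √(103/2)
d = 2.838 / 7.176
d ≈ 0.40

By Cohen's convention (0.2 small / 0.5 medium / 0.8 large): small effect.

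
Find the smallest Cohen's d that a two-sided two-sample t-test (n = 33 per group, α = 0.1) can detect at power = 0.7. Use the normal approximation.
d ≈ 0.53

Minimum detectable effect (two-sample t-test, normal approximation):
d = (z_{α/2} + z_β) / √(n/2)
d = (1.645 + 0.524) / √(33/2)
d = 2.169 / 4.062
d ≈ 0.53

By Cohen's convention (0.2 small / 0.5 medium / 0.8 large): medium effect.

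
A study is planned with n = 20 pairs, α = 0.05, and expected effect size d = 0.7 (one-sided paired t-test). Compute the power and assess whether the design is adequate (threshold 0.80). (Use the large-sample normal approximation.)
Power ≈ 0.93; the study is adequately powered (power ≥ 0.80)

Power calculation (paired t-test, normal approximation):
z_β = d · √n - z_α
z_β = 0.7 · √20 - 1.645
z_β = 0.7 · 4.472 - 1.645
z_β = 1.486

Power = Φ(z_β) = Φ(1.486) ≈ 0.931

Effect size d = 0.7 is medium by Cohen's convention (0.2/0.5/0.8).

Threshold: power ≥ 0.80 is conventionally adequate.
Power ≈ 0.93 → the study is adequately powered (power ≥ 0.80).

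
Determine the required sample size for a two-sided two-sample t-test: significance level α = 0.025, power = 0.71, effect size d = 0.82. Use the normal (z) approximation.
n = 24 per group

Sample size formula (two-sample t-test, normal approximation):
n = 2 · ((z_{α/2} + z_β) / d)²

z_{α/2} = 2.241 (for α = 0.025, two-sided)
z_β = 0.553 (for power = 0.71)
d = 0.82

n = 2 · ((2.241 + 0.553) / 0.82)²
n = 2 · (3.407)²
n ≈ 23.22
Round up to the next whole number: n = 24 per group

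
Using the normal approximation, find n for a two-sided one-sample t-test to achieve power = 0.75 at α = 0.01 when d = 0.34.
n = 92

Sample size formula (one-sample t-test, normal approximation):
n = ((z_{α/2} + z_β) / d)²

z_{α/2} = 2.576 (for α = 0.01, two-sided)
z_β = 0.674 (for power = 0.75)
d = 0.34

n = ((2.576 + 0.674) / 0.34)²
n = (9.559)²
n ≈ 91.37
Round up to the next whole number: n = 92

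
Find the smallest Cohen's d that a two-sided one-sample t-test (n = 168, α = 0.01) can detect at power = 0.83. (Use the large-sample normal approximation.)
d ≈ 0.27

Minimum detectable effect (one-sample t-test, normal approximation):
d = (z_{α/2} + z_β) / √n
d = (2.576 + 0.954) / √168
d = 3.530 / 12.961
d ≈ 0.27

By Cohen's convention (0.2 small / 0.5 medium / 0.8 large): small effect.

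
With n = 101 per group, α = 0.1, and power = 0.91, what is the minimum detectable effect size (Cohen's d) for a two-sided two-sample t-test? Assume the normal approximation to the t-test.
d ≈ 0.42

Minimum detectable effect (two-sample t-test, normal approximation):
d = (z_{α/2} + z_β) / √(n/2)
d = (1.645 + 1.341) / √(101/2)
d = 2.986 / 7.106
d ≈ 0.42

By Cohen's convention (0.2 small / 0.5 medium / 0.8 large): small effect.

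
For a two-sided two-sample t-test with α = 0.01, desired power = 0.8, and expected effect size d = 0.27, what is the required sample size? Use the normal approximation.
n = 321 per group

Sample size formula (two-sample t-test, normal approximation):
n = 2 · ((z_{α/2} + z_β) / d)²

z_{α/2} = 2.576 (for α = 0.01, two-sided)
z_β = 0.842 (for power = 0.8)
d = 0.27

n = 2 · ((2.576 + 0.842) / 0.27)²
n = 2 · (12.659)²
n ≈ 320.50
Round up to the next whole number: n = 321 per group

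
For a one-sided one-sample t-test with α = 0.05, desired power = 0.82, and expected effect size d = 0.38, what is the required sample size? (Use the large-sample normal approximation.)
n = 46

Sample size formula (one-sample t-test, normal approximation):
n = ((z_α + z_β) / d)²

z_α = 1.645 (for α = 0.05, one-sided)
z_β = 0.915 (for power = 0.82)
d = 0.38

n = ((1.645 + 0.915) / 0.38)²
n = (6.737)²
n ≈ 45.39
Round up to the next whole number: n = 46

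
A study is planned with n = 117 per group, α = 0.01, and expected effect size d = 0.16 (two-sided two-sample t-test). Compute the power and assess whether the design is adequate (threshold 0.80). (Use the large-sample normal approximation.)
Power ≈ 0.09; the study is underpowered (power < 0.80)

Power calculation (two-sample t-test, normal approximation):
z_β = d · √(n/2) - z_{α/2}
z_β = 0.16 · √(117/2) - 2.576
z_β = 0.16 · 7.649 - 2.576
z_β = -1.352

Power = Φ(z_β) = Φ(-1.352) ≈ 0.088

Effect size d = 0.16 is very small by Cohen's convention (0.2/0.5/0.8).

Threshold: power ≥ 0.80 is conventionally adequate.
Power ≈ 0.09 → the study is underpowered (power < 0.80).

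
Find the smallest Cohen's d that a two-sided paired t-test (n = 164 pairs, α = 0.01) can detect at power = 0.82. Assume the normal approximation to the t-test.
d ≈ 0.27

Minimum detectable effect (paired t-test, normal approximation):
d = (z_{α/2} + z_β) / √n
d = (2.576 + 0.915) / √164
d = 3.491 / 12.806
d ≈ 0.27

By Cohen's convention (0.2 small / 0.5 medium / 0.8 large): small effect.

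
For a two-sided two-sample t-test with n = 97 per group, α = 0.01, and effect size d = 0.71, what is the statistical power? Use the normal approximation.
Power ≈ 0.99

Power calculation (two-sample t-test, normal approximation):
z_β = d · √(n/2) - z_{α/2}
z_β = 0.71 · √(97/2) - 2.576
z_β = 0.71 · 6.964 - 2.576
z_β = 2.369

Power = Φ(z_β) = Φ(2.369) ≈ 0.991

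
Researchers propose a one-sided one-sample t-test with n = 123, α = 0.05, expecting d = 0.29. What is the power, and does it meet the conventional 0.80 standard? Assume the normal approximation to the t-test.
Power ≈ 0.94; the study is adequately powered (power ≥ 0.80)

Power calculation (one-sample t-test, normal approximation):
z_β = d · √n - z_α
z_β = 0.29 · √123 - 1.645
z_β = 0.29 · 11.091 - 1.645
z_β = 1.571

Power = Φ(z_β) = Φ(1.571) ≈ 0.942

Effect size d = 0.29 is small by Cohen's convention (0.2/0.5/0.8).

Threshold: power ≥ 0.80 is conventionally adequate.
Power ≈ 0.94 → the study is adequately powered (power ≥ 0.80).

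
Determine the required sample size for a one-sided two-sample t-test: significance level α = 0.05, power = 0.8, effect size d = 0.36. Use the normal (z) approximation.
n = 96 per group

Sample size formula (two-sample t-test, normal approximation):
n = 2 · ((z_α + z_β) / d)²

z_α = 1.645 (for α = 0.05, one-sided)
z_β = 0.842 (for power = 0.8)
d = 0.36

n = 2 · ((1.645 + 0.842) / 0.36)²
n = 2 · (6.908)²
n ≈ 95.44
Round up to the next whole number: n = 96 per group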